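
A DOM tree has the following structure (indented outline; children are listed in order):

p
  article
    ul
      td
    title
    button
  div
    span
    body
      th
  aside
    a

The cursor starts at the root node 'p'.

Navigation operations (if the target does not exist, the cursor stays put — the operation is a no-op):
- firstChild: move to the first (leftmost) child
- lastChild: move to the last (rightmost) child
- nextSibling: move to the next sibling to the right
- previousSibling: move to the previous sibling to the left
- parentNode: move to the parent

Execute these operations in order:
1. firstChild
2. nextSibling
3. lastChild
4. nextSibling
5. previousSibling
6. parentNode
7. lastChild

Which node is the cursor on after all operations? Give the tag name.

After 1 (firstChild): article
After 2 (nextSibling): div
After 3 (lastChild): body
After 4 (nextSibling): body (no-op, stayed)
After 5 (previousSibling): span
After 6 (parentNode): div
After 7 (lastChild): body

Answer: body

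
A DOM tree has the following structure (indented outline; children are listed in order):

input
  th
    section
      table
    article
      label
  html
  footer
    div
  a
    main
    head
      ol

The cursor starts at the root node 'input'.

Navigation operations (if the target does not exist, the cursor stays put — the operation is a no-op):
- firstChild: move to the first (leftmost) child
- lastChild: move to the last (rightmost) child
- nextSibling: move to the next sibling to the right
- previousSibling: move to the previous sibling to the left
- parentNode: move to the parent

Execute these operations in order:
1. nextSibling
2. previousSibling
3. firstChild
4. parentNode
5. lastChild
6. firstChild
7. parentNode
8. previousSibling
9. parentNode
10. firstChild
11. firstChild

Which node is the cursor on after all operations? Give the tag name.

After 1 (nextSibling): input (no-op, stayed)
After 2 (previousSibling): input (no-op, stayed)
After 3 (firstChild): th
After 4 (parentNode): input
After 5 (lastChild): a
After 6 (firstChild): main
After 7 (parentNode): a
After 8 (previousSibling): footer
After 9 (parentNode): input
After 10 (firstChild): th
After 11 (firstChild): section

Answer: section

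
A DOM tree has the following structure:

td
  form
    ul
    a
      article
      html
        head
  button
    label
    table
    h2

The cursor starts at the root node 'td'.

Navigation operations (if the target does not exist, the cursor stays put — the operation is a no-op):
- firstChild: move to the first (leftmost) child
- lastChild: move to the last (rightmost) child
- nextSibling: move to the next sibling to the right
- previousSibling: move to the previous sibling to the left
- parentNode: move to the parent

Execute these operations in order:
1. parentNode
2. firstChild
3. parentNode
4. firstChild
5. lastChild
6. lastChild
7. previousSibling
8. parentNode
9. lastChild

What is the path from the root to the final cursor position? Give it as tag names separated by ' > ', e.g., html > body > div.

After 1 (parentNode): td (no-op, stayed)
After 2 (firstChild): form
After 3 (parentNode): td
After 4 (firstChild): form
After 5 (lastChild): a
After 6 (lastChild): html
After 7 (previousSibling): article
After 8 (parentNode): a
After 9 (lastChild): html

Answer: td > form > a > html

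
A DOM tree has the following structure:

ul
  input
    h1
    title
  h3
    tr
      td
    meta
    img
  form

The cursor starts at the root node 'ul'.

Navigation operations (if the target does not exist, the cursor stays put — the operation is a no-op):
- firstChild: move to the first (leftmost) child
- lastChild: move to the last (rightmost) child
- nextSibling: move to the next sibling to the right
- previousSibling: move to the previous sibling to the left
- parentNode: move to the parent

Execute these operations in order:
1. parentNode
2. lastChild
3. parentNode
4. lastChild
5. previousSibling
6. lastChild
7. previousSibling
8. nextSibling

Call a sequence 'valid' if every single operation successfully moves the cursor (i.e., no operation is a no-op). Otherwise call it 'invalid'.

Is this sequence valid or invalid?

Answer: invalid

Derivation:
After 1 (parentNode): ul (no-op, stayed)
After 2 (lastChild): form
After 3 (parentNode): ul
After 4 (lastChild): form
After 5 (previousSibling): h3
After 6 (lastChild): img
After 7 (previousSibling): meta
After 8 (nextSibling): img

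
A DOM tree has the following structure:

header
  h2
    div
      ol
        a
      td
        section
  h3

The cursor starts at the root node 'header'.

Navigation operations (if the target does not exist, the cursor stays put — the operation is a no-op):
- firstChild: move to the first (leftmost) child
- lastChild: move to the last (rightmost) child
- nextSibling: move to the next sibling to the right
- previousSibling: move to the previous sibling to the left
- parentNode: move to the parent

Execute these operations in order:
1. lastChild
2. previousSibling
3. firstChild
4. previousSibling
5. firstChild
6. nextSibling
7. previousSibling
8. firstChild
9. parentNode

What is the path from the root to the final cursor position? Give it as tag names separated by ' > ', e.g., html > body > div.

After 1 (lastChild): h3
After 2 (previousSibling): h2
After 3 (firstChild): div
After 4 (previousSibling): div (no-op, stayed)
After 5 (firstChild): ol
After 6 (nextSibling): td
After 7 (previousSibling): ol
After 8 (firstChild): a
After 9 (parentNode): ol

Answer: header > h2 > div > ol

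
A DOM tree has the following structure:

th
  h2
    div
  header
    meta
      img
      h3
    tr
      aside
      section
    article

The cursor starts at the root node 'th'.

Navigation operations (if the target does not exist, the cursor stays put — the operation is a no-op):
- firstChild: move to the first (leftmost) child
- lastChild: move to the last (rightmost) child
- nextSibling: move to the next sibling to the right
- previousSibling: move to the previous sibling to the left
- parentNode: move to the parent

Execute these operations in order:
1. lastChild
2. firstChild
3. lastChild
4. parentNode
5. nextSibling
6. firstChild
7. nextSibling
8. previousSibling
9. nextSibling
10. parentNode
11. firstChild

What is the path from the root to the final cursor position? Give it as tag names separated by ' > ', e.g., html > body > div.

Answer: th > header > tr > aside

Derivation:
After 1 (lastChild): header
After 2 (firstChild): meta
After 3 (lastChild): h3
After 4 (parentNode): meta
After 5 (nextSibling): tr
After 6 (firstChild): aside
After 7 (nextSibling): section
After 8 (previousSibling): aside
After 9 (nextSibling): section
After 10 (parentNode): tr
After 11 (firstChild): aside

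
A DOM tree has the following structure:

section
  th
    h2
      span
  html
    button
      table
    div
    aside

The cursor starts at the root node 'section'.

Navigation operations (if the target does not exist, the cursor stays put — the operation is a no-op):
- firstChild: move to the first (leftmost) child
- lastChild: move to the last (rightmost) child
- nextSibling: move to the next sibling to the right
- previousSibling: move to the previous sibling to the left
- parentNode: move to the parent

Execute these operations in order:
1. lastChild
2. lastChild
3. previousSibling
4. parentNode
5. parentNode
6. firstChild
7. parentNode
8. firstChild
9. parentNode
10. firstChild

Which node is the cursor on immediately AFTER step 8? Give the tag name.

Answer: th

Derivation:
After 1 (lastChild): html
After 2 (lastChild): aside
After 3 (previousSibling): div
After 4 (parentNode): html
After 5 (parentNode): section
After 6 (firstChild): th
After 7 (parentNode): section
After 8 (firstChild): th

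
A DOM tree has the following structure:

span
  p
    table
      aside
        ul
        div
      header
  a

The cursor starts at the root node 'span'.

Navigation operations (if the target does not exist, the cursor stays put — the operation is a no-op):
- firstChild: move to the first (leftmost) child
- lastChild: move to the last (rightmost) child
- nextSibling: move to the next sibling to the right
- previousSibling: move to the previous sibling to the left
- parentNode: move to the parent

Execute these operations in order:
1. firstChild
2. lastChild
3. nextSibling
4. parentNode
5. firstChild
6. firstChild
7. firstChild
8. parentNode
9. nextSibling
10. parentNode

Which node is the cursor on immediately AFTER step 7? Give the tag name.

Answer: ul

Derivation:
After 1 (firstChild): p
After 2 (lastChild): table
After 3 (nextSibling): table (no-op, stayed)
After 4 (parentNode): p
After 5 (firstChild): table
After 6 (firstChild): aside
After 7 (firstChild): ul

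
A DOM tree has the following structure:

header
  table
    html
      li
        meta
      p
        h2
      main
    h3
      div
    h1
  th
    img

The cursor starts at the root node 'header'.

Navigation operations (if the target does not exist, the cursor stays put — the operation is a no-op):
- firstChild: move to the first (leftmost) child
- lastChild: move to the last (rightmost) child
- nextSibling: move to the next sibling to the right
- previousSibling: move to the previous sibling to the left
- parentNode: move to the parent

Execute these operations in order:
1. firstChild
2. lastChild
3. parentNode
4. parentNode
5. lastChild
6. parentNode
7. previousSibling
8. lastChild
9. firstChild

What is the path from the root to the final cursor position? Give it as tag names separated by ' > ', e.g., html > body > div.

After 1 (firstChild): table
After 2 (lastChild): h1
After 3 (parentNode): table
After 4 (parentNode): header
After 5 (lastChild): th
After 6 (parentNode): header
After 7 (previousSibling): header (no-op, stayed)
After 8 (lastChild): th
After 9 (firstChild): img

Answer: header > th > img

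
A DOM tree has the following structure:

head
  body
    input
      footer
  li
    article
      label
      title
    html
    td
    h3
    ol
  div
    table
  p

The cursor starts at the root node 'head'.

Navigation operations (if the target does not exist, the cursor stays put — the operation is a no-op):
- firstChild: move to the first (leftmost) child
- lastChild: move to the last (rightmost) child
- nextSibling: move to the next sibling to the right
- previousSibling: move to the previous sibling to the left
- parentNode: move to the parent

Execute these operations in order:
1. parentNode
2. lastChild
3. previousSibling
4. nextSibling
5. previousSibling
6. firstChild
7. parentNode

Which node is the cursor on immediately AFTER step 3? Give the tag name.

After 1 (parentNode): head (no-op, stayed)
After 2 (lastChild): p
After 3 (previousSibling): div

Answer: div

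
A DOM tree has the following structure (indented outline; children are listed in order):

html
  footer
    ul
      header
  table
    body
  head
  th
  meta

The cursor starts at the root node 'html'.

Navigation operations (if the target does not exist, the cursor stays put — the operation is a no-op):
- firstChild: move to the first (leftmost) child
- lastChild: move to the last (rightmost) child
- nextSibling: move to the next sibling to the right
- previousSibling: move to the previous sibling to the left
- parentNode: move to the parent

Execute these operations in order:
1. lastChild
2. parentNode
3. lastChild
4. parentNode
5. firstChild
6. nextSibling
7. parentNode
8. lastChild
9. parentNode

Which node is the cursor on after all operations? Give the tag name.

Answer: html

Derivation:
After 1 (lastChild): meta
After 2 (parentNode): html
After 3 (lastChild): meta
After 4 (parentNode): html
After 5 (firstChild): footer
After 6 (nextSibling): table
After 7 (parentNode): html
After 8 (lastChild): meta
After 9 (parentNode): html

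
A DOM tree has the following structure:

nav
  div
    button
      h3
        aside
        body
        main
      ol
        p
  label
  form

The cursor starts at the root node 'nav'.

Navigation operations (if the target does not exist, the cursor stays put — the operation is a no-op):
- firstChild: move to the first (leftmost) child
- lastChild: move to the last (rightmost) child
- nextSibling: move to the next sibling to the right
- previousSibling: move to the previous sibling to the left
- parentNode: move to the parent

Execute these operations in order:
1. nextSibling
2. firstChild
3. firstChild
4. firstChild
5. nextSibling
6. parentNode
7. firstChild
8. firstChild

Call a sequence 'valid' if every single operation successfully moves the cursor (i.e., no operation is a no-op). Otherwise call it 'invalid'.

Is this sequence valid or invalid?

Answer: invalid

Derivation:
After 1 (nextSibling): nav (no-op, stayed)
After 2 (firstChild): div
After 3 (firstChild): button
After 4 (firstChild): h3
After 5 (nextSibling): ol
After 6 (parentNode): button
After 7 (firstChild): h3
After 8 (firstChild): aside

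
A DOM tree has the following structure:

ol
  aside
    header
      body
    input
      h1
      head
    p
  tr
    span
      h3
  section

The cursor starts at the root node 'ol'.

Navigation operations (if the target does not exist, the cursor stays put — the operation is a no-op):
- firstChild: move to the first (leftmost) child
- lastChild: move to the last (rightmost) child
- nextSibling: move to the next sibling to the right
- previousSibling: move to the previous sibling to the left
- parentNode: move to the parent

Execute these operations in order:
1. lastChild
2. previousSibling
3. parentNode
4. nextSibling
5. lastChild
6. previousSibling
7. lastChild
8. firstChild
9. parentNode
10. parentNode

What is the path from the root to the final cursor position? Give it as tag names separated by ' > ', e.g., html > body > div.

After 1 (lastChild): section
After 2 (previousSibling): tr
After 3 (parentNode): ol
After 4 (nextSibling): ol (no-op, stayed)
After 5 (lastChild): section
After 6 (previousSibling): tr
After 7 (lastChild): span
After 8 (firstChild): h3
After 9 (parentNode): span
After 10 (parentNode): tr

Answer: ol > tr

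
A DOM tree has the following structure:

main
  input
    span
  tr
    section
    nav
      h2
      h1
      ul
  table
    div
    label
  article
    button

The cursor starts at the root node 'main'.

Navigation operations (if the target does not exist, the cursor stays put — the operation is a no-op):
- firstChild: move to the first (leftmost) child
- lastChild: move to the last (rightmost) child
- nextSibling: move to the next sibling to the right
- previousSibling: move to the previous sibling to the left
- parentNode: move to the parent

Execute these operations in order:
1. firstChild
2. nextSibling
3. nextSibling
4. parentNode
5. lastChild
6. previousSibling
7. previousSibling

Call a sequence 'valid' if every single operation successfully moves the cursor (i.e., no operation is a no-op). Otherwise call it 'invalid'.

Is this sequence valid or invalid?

After 1 (firstChild): input
After 2 (nextSibling): tr
After 3 (nextSibling): table
After 4 (parentNode): main
After 5 (lastChild): article
After 6 (previousSibling): table
After 7 (previousSibling): tr

Answer: valid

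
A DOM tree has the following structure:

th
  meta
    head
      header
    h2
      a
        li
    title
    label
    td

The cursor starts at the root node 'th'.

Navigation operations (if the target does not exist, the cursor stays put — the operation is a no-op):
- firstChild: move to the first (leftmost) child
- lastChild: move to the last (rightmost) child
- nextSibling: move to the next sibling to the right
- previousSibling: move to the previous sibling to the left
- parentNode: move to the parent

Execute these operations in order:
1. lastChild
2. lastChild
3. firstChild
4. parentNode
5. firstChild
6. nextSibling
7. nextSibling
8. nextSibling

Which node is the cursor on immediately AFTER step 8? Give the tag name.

After 1 (lastChild): meta
After 2 (lastChild): td
After 3 (firstChild): td (no-op, stayed)
After 4 (parentNode): meta
After 5 (firstChild): head
After 6 (nextSibling): h2
After 7 (nextSibling): title
After 8 (nextSibling): label

Answer: label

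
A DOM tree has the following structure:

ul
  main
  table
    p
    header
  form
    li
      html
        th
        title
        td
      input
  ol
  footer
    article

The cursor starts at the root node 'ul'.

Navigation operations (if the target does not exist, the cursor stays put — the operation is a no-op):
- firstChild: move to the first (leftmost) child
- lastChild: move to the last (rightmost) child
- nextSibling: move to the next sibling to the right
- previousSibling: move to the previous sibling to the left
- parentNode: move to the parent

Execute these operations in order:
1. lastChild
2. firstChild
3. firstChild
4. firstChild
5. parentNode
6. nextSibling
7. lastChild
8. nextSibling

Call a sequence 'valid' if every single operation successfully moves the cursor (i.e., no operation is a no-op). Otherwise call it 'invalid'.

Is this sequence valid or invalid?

After 1 (lastChild): footer
After 2 (firstChild): article
After 3 (firstChild): article (no-op, stayed)
After 4 (firstChild): article (no-op, stayed)
After 5 (parentNode): footer
After 6 (nextSibling): footer (no-op, stayed)
After 7 (lastChild): article
After 8 (nextSibling): article (no-op, stayed)

Answer: invalid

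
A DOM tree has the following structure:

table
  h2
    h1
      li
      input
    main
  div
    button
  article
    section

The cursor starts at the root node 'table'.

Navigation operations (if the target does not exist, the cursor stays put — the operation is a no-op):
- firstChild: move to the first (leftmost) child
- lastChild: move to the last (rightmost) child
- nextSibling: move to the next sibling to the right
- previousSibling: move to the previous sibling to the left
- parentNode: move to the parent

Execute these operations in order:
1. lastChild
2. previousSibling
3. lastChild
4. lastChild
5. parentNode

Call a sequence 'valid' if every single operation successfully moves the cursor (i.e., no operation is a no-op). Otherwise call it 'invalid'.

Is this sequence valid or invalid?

Answer: invalid

Derivation:
After 1 (lastChild): article
After 2 (previousSibling): div
After 3 (lastChild): button
After 4 (lastChild): button (no-op, stayed)
After 5 (parentNode): div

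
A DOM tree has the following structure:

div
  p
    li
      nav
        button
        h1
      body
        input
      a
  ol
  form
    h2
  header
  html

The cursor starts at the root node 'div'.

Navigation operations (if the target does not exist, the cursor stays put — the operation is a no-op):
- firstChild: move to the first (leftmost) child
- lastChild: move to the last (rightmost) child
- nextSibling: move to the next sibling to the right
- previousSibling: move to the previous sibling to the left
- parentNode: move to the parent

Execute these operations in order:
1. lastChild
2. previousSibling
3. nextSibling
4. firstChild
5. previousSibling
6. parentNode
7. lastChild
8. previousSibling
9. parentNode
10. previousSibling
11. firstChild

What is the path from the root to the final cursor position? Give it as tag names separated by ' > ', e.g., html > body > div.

After 1 (lastChild): html
After 2 (previousSibling): header
After 3 (nextSibling): html
After 4 (firstChild): html (no-op, stayed)
After 5 (previousSibling): header
After 6 (parentNode): div
After 7 (lastChild): html
After 8 (previousSibling): header
After 9 (parentNode): div
After 10 (previousSibling): div (no-op, stayed)
After 11 (firstChild): p

Answer: div > p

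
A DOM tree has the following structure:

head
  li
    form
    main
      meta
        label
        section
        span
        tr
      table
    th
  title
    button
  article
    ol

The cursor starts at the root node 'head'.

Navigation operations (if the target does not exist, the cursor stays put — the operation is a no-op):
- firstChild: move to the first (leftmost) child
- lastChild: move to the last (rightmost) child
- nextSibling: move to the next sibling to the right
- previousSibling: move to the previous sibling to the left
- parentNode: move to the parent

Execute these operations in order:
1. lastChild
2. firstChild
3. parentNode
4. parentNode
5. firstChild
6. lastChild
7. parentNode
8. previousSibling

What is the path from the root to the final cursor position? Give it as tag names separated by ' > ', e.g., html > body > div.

Answer: head > li

Derivation:
After 1 (lastChild): article
After 2 (firstChild): ol
After 3 (parentNode): article
After 4 (parentNode): head
After 5 (firstChild): li
After 6 (lastChild): th
After 7 (parentNode): li
After 8 (previousSibling): li (no-op, stayed)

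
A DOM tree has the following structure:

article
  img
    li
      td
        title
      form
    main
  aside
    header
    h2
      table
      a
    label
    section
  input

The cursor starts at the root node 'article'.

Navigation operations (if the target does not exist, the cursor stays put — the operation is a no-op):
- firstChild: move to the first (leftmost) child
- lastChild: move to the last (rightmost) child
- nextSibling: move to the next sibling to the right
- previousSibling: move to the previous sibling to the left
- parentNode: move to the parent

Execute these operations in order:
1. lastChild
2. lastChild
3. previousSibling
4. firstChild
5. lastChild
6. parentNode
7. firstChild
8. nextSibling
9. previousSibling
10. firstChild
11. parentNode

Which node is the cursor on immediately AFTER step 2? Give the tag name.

Answer: input

Derivation:
After 1 (lastChild): input
After 2 (lastChild): input (no-op, stayed)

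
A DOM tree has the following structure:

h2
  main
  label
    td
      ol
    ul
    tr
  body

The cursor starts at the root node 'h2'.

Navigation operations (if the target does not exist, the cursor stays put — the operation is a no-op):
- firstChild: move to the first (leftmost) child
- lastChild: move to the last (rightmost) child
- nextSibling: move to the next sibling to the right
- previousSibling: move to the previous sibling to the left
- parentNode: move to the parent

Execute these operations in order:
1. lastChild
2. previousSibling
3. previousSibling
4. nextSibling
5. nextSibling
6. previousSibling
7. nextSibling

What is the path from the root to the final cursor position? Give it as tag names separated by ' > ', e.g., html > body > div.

After 1 (lastChild): body
After 2 (previousSibling): label
After 3 (previousSibling): main
After 4 (nextSibling): label
After 5 (nextSibling): body
After 6 (previousSibling): label
After 7 (nextSibling): body

Answer: h2 > body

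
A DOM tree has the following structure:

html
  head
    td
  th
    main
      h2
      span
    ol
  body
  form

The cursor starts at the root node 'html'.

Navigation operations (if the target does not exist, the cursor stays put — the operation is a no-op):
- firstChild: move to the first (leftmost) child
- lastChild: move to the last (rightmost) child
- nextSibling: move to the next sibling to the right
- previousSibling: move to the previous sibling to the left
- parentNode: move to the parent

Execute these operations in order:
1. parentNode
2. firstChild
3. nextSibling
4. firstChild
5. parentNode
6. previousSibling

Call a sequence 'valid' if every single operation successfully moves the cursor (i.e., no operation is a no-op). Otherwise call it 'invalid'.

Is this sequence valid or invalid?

After 1 (parentNode): html (no-op, stayed)
After 2 (firstChild): head
After 3 (nextSibling): th
After 4 (firstChild): main
After 5 (parentNode): th
After 6 (previousSibling): head

Answer: invalid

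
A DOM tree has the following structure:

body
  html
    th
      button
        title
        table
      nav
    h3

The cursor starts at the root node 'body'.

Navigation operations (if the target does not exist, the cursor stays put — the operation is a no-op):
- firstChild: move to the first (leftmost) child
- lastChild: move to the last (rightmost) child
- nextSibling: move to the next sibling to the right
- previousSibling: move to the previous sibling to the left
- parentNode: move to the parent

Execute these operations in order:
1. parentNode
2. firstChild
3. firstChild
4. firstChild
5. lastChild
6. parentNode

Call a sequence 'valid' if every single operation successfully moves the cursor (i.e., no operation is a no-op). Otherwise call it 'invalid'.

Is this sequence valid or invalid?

Answer: invalid

Derivation:
After 1 (parentNode): body (no-op, stayed)
After 2 (firstChild): html
After 3 (firstChild): th
After 4 (firstChild): button
After 5 (lastChild): table
After 6 (parentNode): button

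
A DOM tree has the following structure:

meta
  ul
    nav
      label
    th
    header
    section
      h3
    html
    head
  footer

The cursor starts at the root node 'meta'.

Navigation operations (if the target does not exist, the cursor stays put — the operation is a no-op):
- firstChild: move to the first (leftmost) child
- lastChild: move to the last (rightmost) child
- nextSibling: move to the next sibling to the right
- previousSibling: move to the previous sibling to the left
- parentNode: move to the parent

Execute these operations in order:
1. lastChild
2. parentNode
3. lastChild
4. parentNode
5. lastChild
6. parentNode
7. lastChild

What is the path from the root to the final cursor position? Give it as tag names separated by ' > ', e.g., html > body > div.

Answer: meta > footer

Derivation:
After 1 (lastChild): footer
After 2 (parentNode): meta
After 3 (lastChild): footer
After 4 (parentNode): meta
After 5 (lastChild): footer
After 6 (parentNode): meta
After 7 (lastChild): footer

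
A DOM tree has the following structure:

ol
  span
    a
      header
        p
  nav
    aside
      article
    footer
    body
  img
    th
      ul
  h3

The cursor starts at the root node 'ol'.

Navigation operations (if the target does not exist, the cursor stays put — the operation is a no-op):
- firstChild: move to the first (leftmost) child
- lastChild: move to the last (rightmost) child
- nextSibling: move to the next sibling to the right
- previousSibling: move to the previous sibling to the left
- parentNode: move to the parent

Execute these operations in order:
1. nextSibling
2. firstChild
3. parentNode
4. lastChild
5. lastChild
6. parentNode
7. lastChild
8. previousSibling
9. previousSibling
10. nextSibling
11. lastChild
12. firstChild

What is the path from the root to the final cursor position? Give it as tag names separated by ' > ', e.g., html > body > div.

After 1 (nextSibling): ol (no-op, stayed)
After 2 (firstChild): span
After 3 (parentNode): ol
After 4 (lastChild): h3
After 5 (lastChild): h3 (no-op, stayed)
After 6 (parentNode): ol
After 7 (lastChild): h3
After 8 (previousSibling): img
After 9 (previousSibling): nav
After 10 (nextSibling): img
After 11 (lastChild): th
After 12 (firstChild): ul

Answer: ol > img > th > ul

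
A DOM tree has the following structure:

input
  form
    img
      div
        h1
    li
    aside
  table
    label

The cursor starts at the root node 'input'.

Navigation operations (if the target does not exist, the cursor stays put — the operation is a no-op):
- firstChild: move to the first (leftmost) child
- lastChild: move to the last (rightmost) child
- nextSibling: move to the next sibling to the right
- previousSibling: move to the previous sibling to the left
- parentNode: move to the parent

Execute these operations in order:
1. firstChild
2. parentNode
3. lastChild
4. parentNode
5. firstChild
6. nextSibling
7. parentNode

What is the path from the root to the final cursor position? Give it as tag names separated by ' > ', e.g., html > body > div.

Answer: input

Derivation:
After 1 (firstChild): form
After 2 (parentNode): input
After 3 (lastChild): table
After 4 (parentNode): input
After 5 (firstChild): form
After 6 (nextSibling): table
After 7 (parentNode): input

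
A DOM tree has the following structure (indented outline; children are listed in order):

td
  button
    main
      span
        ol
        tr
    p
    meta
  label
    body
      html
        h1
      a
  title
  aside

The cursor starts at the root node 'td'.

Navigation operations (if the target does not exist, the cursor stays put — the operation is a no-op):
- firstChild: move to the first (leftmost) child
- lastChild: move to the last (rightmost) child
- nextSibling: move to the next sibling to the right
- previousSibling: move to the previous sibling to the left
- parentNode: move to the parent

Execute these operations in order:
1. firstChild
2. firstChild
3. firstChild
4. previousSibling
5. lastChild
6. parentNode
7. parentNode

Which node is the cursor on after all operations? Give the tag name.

After 1 (firstChild): button
After 2 (firstChild): main
After 3 (firstChild): span
After 4 (previousSibling): span (no-op, stayed)
After 5 (lastChild): tr
After 6 (parentNode): span
After 7 (parentNode): main

Answer: main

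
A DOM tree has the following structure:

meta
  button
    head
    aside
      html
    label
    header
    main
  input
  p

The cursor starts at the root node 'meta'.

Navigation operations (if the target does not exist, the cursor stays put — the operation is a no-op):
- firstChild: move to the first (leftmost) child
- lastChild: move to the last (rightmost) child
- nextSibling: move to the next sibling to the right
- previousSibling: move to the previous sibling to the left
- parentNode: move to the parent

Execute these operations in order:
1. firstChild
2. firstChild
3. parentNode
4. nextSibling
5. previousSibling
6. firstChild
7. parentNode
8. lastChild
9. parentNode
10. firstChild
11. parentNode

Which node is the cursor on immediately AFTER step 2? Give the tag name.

After 1 (firstChild): button
After 2 (firstChild): head

Answer: head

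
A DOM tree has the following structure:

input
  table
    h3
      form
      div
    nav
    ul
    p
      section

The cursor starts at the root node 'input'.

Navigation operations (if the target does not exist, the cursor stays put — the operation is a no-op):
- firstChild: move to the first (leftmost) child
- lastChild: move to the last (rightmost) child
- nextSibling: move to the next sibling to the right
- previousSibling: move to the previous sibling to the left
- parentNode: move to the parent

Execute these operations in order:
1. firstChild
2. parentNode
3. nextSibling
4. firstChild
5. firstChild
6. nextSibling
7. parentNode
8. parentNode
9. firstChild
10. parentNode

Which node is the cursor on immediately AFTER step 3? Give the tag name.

After 1 (firstChild): table
After 2 (parentNode): input
After 3 (nextSibling): input (no-op, stayed)

Answer: input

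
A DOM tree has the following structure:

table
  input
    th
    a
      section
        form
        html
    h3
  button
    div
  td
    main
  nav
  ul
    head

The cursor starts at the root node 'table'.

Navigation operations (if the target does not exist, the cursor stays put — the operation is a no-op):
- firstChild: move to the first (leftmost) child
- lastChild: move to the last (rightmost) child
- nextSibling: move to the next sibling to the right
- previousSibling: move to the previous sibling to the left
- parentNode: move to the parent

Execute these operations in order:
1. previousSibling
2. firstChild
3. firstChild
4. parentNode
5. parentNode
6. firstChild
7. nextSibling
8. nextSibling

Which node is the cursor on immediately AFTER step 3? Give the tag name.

After 1 (previousSibling): table (no-op, stayed)
After 2 (firstChild): input
After 3 (firstChild): th

Answer: th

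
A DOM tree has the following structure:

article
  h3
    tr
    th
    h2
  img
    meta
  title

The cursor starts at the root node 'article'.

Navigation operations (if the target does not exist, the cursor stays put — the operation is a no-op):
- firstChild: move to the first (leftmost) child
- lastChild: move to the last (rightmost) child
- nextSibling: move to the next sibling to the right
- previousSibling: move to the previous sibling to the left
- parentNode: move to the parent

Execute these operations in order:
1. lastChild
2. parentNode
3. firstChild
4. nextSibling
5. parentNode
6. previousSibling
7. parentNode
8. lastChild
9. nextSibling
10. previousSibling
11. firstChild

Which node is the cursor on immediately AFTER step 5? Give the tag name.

Answer: article

Derivation:
After 1 (lastChild): title
After 2 (parentNode): article
After 3 (firstChild): h3
After 4 (nextSibling): img
After 5 (parentNode): article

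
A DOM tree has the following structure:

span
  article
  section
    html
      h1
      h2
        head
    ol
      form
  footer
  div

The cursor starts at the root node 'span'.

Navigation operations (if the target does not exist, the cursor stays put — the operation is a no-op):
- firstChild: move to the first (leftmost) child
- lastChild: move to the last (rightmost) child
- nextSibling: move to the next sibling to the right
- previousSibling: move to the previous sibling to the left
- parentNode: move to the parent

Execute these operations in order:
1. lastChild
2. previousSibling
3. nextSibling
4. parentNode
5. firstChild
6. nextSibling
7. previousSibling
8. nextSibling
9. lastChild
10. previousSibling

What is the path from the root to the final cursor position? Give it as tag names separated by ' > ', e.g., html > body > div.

Answer: span > section > html

Derivation:
After 1 (lastChild): div
After 2 (previousSibling): footer
After 3 (nextSibling): div
After 4 (parentNode): span
After 5 (firstChild): article
After 6 (nextSibling): section
After 7 (previousSibling): article
After 8 (nextSibling): section
After 9 (lastChild): ol
After 10 (previousSibling): html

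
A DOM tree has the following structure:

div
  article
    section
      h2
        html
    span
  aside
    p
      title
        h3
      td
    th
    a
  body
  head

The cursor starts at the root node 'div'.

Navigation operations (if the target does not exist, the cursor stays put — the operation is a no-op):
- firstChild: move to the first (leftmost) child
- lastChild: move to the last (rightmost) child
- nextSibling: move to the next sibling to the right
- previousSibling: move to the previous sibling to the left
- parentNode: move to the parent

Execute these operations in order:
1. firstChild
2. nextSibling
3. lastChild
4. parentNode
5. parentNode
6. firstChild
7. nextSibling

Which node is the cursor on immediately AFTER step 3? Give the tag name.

Answer: a

Derivation:
After 1 (firstChild): article
After 2 (nextSibling): aside
After 3 (lastChild): a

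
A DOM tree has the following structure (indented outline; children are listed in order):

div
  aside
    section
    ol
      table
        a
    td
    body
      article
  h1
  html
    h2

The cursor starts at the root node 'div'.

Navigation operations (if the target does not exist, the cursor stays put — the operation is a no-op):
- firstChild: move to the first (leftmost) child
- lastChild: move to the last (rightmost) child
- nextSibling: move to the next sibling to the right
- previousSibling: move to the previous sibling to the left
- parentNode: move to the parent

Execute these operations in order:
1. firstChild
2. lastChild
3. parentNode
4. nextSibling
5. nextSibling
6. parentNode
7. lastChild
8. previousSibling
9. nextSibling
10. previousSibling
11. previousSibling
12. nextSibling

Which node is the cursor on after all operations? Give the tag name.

After 1 (firstChild): aside
After 2 (lastChild): body
After 3 (parentNode): aside
After 4 (nextSibling): h1
After 5 (nextSibling): html
After 6 (parentNode): div
After 7 (lastChild): html
After 8 (previousSibling): h1
After 9 (nextSibling): html
After 10 (previousSibling): h1
After 11 (previousSibling): aside
After 12 (nextSibling): h1

Answer: h1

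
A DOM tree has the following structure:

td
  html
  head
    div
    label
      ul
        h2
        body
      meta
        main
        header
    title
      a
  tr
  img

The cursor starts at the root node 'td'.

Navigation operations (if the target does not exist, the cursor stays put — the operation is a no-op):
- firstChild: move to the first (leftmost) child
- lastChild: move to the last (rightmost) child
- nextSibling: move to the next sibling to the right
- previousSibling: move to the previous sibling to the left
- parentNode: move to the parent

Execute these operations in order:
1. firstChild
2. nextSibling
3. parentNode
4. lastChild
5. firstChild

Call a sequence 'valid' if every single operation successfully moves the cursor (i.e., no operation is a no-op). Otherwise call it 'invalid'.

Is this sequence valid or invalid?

After 1 (firstChild): html
After 2 (nextSibling): head
After 3 (parentNode): td
After 4 (lastChild): img
After 5 (firstChild): img (no-op, stayed)

Answer: invalid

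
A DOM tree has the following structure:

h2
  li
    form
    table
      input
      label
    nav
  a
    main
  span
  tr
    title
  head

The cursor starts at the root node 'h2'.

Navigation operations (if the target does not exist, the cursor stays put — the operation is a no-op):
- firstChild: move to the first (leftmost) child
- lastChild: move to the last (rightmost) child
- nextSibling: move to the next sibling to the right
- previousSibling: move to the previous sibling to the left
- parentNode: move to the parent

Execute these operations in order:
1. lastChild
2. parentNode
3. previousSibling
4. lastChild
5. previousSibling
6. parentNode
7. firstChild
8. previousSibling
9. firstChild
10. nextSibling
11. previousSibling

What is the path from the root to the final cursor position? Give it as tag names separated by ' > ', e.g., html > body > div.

Answer: h2 > li > form

Derivation:
After 1 (lastChild): head
After 2 (parentNode): h2
After 3 (previousSibling): h2 (no-op, stayed)
After 4 (lastChild): head
After 5 (previousSibling): tr
After 6 (parentNode): h2
After 7 (firstChild): li
After 8 (previousSibling): li (no-op, stayed)
After 9 (firstChild): form
After 10 (nextSibling): table
After 11 (previousSibling): form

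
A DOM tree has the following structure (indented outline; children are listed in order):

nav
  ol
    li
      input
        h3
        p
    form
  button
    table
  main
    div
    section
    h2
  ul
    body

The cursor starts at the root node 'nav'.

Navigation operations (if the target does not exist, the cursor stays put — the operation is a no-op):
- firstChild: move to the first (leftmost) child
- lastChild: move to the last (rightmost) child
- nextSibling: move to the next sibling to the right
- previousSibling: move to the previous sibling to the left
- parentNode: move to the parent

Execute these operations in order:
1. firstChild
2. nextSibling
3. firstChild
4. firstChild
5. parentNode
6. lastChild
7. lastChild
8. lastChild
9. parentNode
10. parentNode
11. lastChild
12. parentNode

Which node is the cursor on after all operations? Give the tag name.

Answer: nav

Derivation:
After 1 (firstChild): ol
After 2 (nextSibling): button
After 3 (firstChild): table
After 4 (firstChild): table (no-op, stayed)
After 5 (parentNode): button
After 6 (lastChild): table
After 7 (lastChild): table (no-op, stayed)
After 8 (lastChild): table (no-op, stayed)
After 9 (parentNode): button
After 10 (parentNode): nav
After 11 (lastChild): ul
After 12 (parentNode): nav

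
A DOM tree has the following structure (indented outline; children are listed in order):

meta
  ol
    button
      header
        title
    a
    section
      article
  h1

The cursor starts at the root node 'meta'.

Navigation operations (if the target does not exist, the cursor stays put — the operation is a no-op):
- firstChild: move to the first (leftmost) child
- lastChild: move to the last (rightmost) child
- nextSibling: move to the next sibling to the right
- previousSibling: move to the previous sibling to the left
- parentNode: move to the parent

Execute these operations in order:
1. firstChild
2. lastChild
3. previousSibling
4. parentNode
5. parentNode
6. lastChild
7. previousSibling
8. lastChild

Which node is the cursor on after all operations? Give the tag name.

Answer: section

Derivation:
After 1 (firstChild): ol
After 2 (lastChild): section
After 3 (previousSibling): a
After 4 (parentNode): ol
After 5 (parentNode): meta
After 6 (lastChild): h1
After 7 (previousSibling): ol
After 8 (lastChild): section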